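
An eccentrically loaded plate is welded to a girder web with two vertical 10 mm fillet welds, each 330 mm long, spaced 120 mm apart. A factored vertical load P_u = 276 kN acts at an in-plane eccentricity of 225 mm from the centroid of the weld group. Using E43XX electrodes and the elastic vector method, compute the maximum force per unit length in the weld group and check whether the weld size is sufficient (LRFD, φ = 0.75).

E43XX → F_EXX = 430 MPa.
Total weld length L_w = 660 mm. Treat welds as unit-width lines.
Polar moment about centroid: J = 2[d³/12 + d(b/2)²] = 2[330³/12 + 330×60²] = 8366000 mm³.
Direct shear f_v = P/L_w = 276×10³ / 660 = 418.2 N/mm (vertical).
Torsion M = P·e = 276×10³ × 225 = 62100000 N·mm.
Critical point at (x, y) = (60, 165) from centroid. f_tx = M·y/J = 1225 N/mm; f_ty = M·x/J = 445.4 N/mm.
Resultant f_max = √[f_tx² + (f_v + f_ty)²] = √[1225² + (418.2 + 445.4)²] = 1499 N/mm.
Capacity per unit length: φr_n = 0.75 × 0.6 × 430 × (0.707 × 10) = 1368 N/mm.
1499 > 1368 → NOT adequate.

f_max ≈ 1500 N/mm; NOT adequate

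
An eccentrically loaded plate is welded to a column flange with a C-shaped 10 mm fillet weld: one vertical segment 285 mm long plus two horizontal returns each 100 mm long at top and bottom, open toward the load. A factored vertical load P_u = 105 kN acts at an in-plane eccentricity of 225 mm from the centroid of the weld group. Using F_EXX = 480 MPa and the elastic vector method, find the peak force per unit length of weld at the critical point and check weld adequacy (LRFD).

f_max ≈ 728 N/mm; adequate

Total weld length L_w = 485 mm. Treat welds as unit-width lines.
Centroid: x̄ = 2×100×50 / 485 = 20.62 mm from the vertical weld.
Polar moment about centroid: J = I_x + I_y = [285³/12 + 2×100×142.5²] + [285×20.62² + 2(100³/12 + 100×29.38²)] = 6451000 mm³.
Direct shear f_v = P/L_w = 105×10³ / 485 = 216.5 N/mm (vertical).
Torsion M = P·e = 105×10³ × 225 = 23625000 N·mm.
Critical point at (x, y) = (79.38, 142.5) from centroid. f_tx = M·y/J = 521.9 N/mm; f_ty = M·x/J = 290.7 N/mm.
Resultant f_max = √[f_tx² + (f_v + f_ty)²] = √[521.9² + (216.5 + 290.7)²] = 727.8 N/mm.
Capacity per unit length: φr_n = 0.75 × 0.6 × 480 × (0.707 × 10) = 1527 N/mm.
727.8 ≤ 1527 → adequate.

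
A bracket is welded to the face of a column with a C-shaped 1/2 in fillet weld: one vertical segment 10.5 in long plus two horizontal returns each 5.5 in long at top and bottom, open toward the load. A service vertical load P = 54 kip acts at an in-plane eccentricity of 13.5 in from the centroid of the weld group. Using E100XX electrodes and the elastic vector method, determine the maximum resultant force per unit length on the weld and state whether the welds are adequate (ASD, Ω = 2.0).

f_max ≈ 12.1 kip/in; NOT adequate

E100XX → F_EXX = 100 ksi.
Total weld length L_w = 21.5 in. Treat welds as unit-width lines.
Centroid: x̄ = 2×5.5×2.75 / 21.5 = 1.407 in from the vertical weld.
Polar moment about centroid: J = I_x + I_y = [10.5³/12 + 2×5.5×5.25²] + [10.5×1.407² + 2(5.5³/12 + 5.5×1.343²)] = 468 in³.
Direct shear f_v = P/L_w = 54 / 21.5 = 2.512 kip/in (vertical).
Torsion M = P·e = 54 × 13.5 = 729 kip·in.
Critical point at (x, y) = (4.093, 5.25) from centroid. f_tx = M·y/J = 8.178 kip/in; f_ty = M·x/J = 6.376 kip/in.
Resultant f_max = √[f_tx² + (f_v + f_ty)²] = √[8.178² + (2.512 + 6.376)²] = 12.08 kip/in.
Capacity per unit length: r_n/Ω = (1/2.0) × 0.6 × 100 × (0.707 × 0.5) = 10.6 kip/in.
12.08 > 10.6 → NOT adequate.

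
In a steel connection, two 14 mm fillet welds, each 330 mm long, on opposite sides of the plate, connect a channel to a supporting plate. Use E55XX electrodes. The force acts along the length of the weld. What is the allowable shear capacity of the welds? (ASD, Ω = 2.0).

E55XX → F_EXX = 550 MPa.
Effective throat t_e = 0.707 × 14 = 9.898 mm.
Total length L = 660 mm; A_we = 9.898 × 660 = 6533 mm².
F_nw = 0.6 F_EXX = 0.6 × 550 = 330 MPa.
R_n = 330 × 6533 × 10⁻³ = 2156 kN; R_n/Ω = 2156/2.0 = 1078 kN.

R_n/Ω ≈ 1080 kN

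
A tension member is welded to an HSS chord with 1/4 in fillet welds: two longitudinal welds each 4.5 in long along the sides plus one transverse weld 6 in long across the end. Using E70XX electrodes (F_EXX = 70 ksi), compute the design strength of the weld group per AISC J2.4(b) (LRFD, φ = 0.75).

φR_n ≈ 92.7 kip

t_e = 0.707 × 0.25 = 0.1767 in.
R_nwl = 0.6 × 70 × 0.1767 × 9 = 66.81 kip (longitudinal, 2 welds).
R_nwt = 0.6 × 70 × 0.1767 × 6 = 44.54 kip (transverse, base value).
(i) R_nwl + R_nwt = 111.4 kip; (ii) 0.85 R_nwl + 1.5 R_nwt = 123.6 kip.
R_n = max = 123.6 kip [governs: (ii)]; φR_n = 92.7 kip.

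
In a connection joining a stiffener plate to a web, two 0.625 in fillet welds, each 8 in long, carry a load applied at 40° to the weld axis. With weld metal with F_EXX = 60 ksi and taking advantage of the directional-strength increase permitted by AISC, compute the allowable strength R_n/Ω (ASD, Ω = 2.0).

R_n/Ω ≈ 160 kip

t_e = 0.707 × 0.625 = 0.4419 in; A_we = 0.4419 × 16 = 7.07 in².
Directional factor: 1.0 + 0.5 sin^1.5(40°) = 1.258.
F_nw = 0.6 × 60 × 1.258 = 45.28 ksi.
R_n/Ω = (45.28 × 7.07) / 2.0 = 160.1 kip.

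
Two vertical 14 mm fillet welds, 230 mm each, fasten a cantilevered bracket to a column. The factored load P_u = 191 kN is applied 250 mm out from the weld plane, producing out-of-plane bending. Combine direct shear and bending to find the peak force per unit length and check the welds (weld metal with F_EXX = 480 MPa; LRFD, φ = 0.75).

f_max ≈ 2740 N/mm; NOT adequate

L_w = 2 × 230 = 460 mm; section modulus (unit throat) S = 2 × L²/6 = 17630 mm².
Direct shear f_v = P/L_w = 191×10³/460 = 415.2 N/mm.
Moment M = P × e = 191×10³ × 250 = 47750000 N·mm; bending f_b = M/S = 2708 N/mm.
f_max = √(f_v² + f_b²) = √(415.2² + 2708²) = 2740 N/mm.
φr_n = 0.75 × 0.6 × 480 × (0.707 × 14) = 2138 N/mm → NOT adequate.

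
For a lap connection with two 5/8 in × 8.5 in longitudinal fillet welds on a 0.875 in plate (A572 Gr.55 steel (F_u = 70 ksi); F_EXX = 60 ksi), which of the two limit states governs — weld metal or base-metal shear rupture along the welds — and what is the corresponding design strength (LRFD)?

t_e = 0.707 × 0.625 = 0.4419 in; L = 17 in.
Weld metal: φR_n = 0.75 × 0.6 × 60 × 0.4419 × 17 = 202.8 kip.
Base metal (shear rupture): φR_n = 0.75 × 0.6 × 70 × 0.875 × 17 = 468.6 kip.
Governing: weld metal.

φR_n ≈ 203 kip (weld metal governs)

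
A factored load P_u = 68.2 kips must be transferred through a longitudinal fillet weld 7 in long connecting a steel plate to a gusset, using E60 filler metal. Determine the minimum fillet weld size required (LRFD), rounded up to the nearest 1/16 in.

w = 9/16 in

E60XX → F_EXX = 60 ksi.
Total weld length L = 7 in.
Required throat t_e = P_u / (φ × 0.6 F_EXX × L) = 68.2 / (0.75 × 0.6 × 60 × 7) = 0.3608 in.
Required leg w = t_e / 0.707 = 0.5104 in → use 9/16 in.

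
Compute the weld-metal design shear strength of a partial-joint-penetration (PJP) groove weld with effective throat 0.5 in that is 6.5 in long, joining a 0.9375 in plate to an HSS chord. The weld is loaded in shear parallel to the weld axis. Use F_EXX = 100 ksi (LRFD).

Effective throat (given) t_e = 0.5 in.
A_we = 0.5 × 6.5 = 3.25 in².
F_nw = 0.6 F_EXX = 60 ksi.
φR_n = 0.75 × 60 × 3.25 = 146.2 kips.

φR_n ≈ 146 kips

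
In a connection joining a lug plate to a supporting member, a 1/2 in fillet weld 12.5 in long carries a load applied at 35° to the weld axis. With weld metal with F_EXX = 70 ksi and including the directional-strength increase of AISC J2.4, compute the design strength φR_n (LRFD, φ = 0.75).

t_e = 0.707 × 0.5 = 0.3535 in; A_we = 0.3535 × 12.5 = 4.419 in².
Directional factor: 1.0 + 0.5 sin^1.5(35°) = 1.217.
F_nw = 0.6 × 70 × 1.217 = 51.12 ksi.
φR_n = 0.75 × 51.12 × 4.419 = 169.4 kip.

φR_n ≈ 169 kip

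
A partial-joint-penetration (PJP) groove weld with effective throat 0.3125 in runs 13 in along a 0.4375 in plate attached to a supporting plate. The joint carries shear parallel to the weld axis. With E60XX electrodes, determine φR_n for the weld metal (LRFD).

E60XX → F_EXX = 60 ksi.
Effective throat (given) t_e = 0.3125 in.
A_we = 0.3125 × 13 = 4.062 in².
F_nw = 0.6 F_EXX = 36 ksi.
φR_n = 0.75 × 36 × 4.062 = 109.7 kips.

φR_n ≈ 110 kips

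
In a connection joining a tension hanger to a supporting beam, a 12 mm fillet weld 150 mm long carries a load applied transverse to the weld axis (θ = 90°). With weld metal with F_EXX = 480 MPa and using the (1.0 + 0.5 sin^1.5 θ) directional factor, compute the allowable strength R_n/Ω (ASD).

t_e = 0.707 × 12 = 8.484 mm; A_we = 8.484 × 150 = 1273 mm².
Directional factor: 1.0 + 0.5 sin^1.5(90°) = 1.5.
F_nw = 0.6 × 480 × 1.5 = 432 MPa.
R_n/Ω = (432 × 1273) / 2.0 × 10⁻³ = 274.9 kN.

R_n/Ω ≈ 275 kN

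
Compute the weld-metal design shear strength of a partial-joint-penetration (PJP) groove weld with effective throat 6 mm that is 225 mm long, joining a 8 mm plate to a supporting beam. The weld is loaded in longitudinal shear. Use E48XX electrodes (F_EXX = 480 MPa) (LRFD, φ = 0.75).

φR_n ≈ 292 kN

Effective throat (given) t_e = 6 mm.
A_we = 6 × 225 = 1350 mm².
F_nw = 0.6 F_EXX = 288 MPa.
φR_n = 0.75 × 288 × 1350 × 10⁻³ = 291.6 kN.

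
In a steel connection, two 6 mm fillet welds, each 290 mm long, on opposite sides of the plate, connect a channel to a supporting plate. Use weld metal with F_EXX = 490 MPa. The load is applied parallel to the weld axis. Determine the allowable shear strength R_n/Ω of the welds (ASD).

Effective throat t_e = 0.707 × 6 = 4.242 mm.
Total length L = 580 mm; A_we = 4.242 × 580 = 2460 mm².
F_nw = 0.6 F_EXX = 0.6 × 490 = 294 MPa.
R_n = 294 × 2460 × 10⁻³ = 723.3 kN; R_n/Ω = 723.3/2.0 = 361.7 kN.

R_n/Ω ≈ 362 kN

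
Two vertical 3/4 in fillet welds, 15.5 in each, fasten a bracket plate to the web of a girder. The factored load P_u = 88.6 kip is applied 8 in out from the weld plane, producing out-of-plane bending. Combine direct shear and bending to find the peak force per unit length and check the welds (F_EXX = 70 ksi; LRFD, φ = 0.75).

L_w = 2 × 15.5 = 31 in; section modulus (unit throat) S = 2 × L²/6 = 80.08 in².
Direct shear f_v = P/L_w = 88.6/31 = 2.858 kip/in.
Moment M = P × e = 88.6 × 8 = 708.8 kip·in; bending f_b = M/S = 8.851 kip/in.
f_max = √(f_v² + f_b²) = √(2.858² + 8.851²) = 9.301 kip/in.
φr_n = 0.75 × 0.6 × 70 × (0.707 × 0.75) = 16.7 kip/in → adequate.

f_max ≈ 9.3 kip/in; adequate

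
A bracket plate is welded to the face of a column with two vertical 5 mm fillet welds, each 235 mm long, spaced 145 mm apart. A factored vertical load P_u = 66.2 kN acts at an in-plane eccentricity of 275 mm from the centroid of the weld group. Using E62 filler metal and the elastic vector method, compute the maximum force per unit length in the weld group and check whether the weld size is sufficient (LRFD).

E62XX → F_EXX = 620 MPa.
Total weld length L_w = 470 mm. Treat welds as unit-width lines.
Polar moment about centroid: J = 2[d³/12 + d(b/2)²] = 2[235³/12 + 235×72.5²] = 4633000 mm³.
Direct shear f_v = P/L_w = 66.2×10³ / 470 = 140.9 N/mm (vertical).
Torsion M = P·e = 66.2×10³ × 275 = 18205000 N·mm.
Critical point at (x, y) = (72.5, 117.5) from centroid. f_tx = M·y/J = 461.7 N/mm; f_ty = M·x/J = 284.9 N/mm.
Resultant f_max = √[f_tx² + (f_v + f_ty)²] = √[461.7² + (140.9 + 284.9)²] = 628 N/mm.
Capacity per unit length: φr_n = 0.75 × 0.6 × 620 × (0.707 × 5) = 986.3 N/mm.
628 ≤ 986.3 → adequate.

f_max ≈ 628 N/mm; adequate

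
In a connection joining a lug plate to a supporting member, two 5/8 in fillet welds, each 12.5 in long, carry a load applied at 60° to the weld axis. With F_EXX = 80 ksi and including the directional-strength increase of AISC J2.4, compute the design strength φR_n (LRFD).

t_e = 0.707 × 0.625 = 0.4419 in; A_we = 0.4419 × 25 = 11.05 in².
Directional factor: 1.0 + 0.5 sin^1.5(60°) = 1.403.
F_nw = 0.6 × 80 × 1.403 = 67.34 ksi.
φR_n = 0.75 × 67.34 × 11.05 = 557.9 kip.

φR_n ≈ 558 kip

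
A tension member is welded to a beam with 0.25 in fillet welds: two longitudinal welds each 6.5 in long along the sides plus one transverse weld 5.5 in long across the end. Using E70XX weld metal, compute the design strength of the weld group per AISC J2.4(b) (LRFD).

E70XX → F_EXX = 70 ksi.
t_e = 0.707 × 0.25 = 0.1767 in.
R_nwl = 0.6 × 70 × 0.1767 × 13 = 96.51 kip (longitudinal, 2 welds).
R_nwt = 0.6 × 70 × 0.1767 × 5.5 = 40.83 kip (transverse, base value).
(i) R_nwl + R_nwt = 137.3 kip; (ii) 0.85 R_nwl + 1.5 R_nwt = 143.3 kip.
R_n = max = 143.3 kip [governs: (ii)]; φR_n = 107.5 kip.

φR_n ≈ 107 kip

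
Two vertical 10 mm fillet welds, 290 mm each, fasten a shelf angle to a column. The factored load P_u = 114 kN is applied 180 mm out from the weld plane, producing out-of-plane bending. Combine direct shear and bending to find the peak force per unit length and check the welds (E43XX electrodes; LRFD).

E43XX → F_EXX = 430 MPa.
L_w = 2 × 290 = 580 mm; section modulus (unit throat) S = 2 × L²/6 = 28030 mm².
Direct shear f_v = P/L_w = 114×10³/580 = 196.6 N/mm.
Moment M = P × e = 114×10³ × 180 = 20520000 N·mm; bending f_b = M/S = 732 N/mm.
f_max = √(f_v² + f_b²) = √(196.6² + 732²) = 757.9 N/mm.
φr_n = 0.75 × 0.6 × 430 × (0.707 × 10) = 1368 N/mm → adequate.

f_max ≈ 758 N/mm; adequate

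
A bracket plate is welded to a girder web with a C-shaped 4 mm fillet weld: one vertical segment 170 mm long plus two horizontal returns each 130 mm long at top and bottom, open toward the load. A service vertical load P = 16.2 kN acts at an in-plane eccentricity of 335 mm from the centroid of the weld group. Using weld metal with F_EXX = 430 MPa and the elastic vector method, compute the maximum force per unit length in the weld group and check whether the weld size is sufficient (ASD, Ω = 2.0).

f_max ≈ 247 N/mm; adequate

Total weld length L_w = 430 mm. Treat welds as unit-width lines.
Centroid: x̄ = 2×130×65 / 430 = 39.3 mm from the vertical weld.
Polar moment about centroid: J = I_x + I_y = [170³/12 + 2×130×85²] + [170×39.3² + 2(130³/12 + 130×25.7²)] = 3088000 mm³.
Direct shear f_v = P/L_w = 16.2×10³ / 430 = 37.67 N/mm (vertical).
Torsion M = P·e = 16.2×10³ × 335 = 5427000 N·mm.
Critical point at (x, y) = (90.7, 85) from centroid. f_tx = M·y/J = 149.4 N/mm; f_ty = M·x/J = 159.4 N/mm.
Resultant f_max = √[f_tx² + (f_v + f_ty)²] = √[149.4² + (37.67 + 159.4)²] = 247.3 N/mm.
Capacity per unit length: r_n/Ω = (1/2.0) × 0.6 × 430 × (0.707 × 4) = 364.8 N/mm.
247.3 ≤ 364.8 → adequate.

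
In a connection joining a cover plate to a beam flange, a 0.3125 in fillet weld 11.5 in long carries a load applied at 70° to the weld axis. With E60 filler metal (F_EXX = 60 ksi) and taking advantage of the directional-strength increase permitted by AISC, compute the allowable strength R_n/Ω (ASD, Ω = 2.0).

R_n/Ω ≈ 66.6 kip

t_e = 0.707 × 0.3125 = 0.2209 in; A_we = 0.2209 × 11.5 = 2.541 in².
Directional factor: 1.0 + 0.5 sin^1.5(70°) = 1.455.
F_nw = 0.6 × 60 × 1.455 = 52.4 ksi.
R_n/Ω = (52.4 × 2.541) / 2.0 = 66.56 kip.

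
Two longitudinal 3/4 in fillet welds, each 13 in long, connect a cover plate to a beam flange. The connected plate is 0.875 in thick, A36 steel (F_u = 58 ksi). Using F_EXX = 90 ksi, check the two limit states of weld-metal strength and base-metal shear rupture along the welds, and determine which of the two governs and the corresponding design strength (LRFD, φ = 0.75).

t_e = 0.707 × 0.75 = 0.5302 in; L = 26 in.
Weld metal: φR_n = 0.75 × 0.6 × 90 × 0.5302 × 26 = 558.4 kips.
Base metal (shear rupture): φR_n = 0.75 × 0.6 × 58 × 0.875 × 26 = 593.8 kips.
Governing: weld metal.

φR_n ≈ 558 kips (weld metal governs)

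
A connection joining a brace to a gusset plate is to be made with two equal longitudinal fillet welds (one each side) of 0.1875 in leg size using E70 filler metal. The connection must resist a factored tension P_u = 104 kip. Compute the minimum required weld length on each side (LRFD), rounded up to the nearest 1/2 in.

E70XX → F_EXX = 70 ksi.
Throat t_e = 0.707 × 0.1875 = 0.1326 in.
φr_n = 0.75 × 0.6 × 70 × 0.1326 = 4.176 kip/in.
L_req = P_u / φr_n = 104 / 4.176 = 24.91 in total.
Per side: 24.91 / 2 = 12.45 in.
Round up → use L = 12.5 in on each side.

L = 12.5 in on each side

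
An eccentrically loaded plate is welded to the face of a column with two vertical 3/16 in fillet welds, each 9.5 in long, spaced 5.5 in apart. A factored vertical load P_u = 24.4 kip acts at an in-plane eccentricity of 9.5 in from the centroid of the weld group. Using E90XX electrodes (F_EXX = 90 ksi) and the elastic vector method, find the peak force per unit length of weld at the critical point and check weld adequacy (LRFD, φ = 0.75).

f_max ≈ 5.2 kip/in; adequate

Total weld length L_w = 19 in. Treat welds as unit-width lines.
Polar moment about centroid: J = 2[d³/12 + d(b/2)²] = 2[9.5³/12 + 9.5×2.75²] = 286.6 in³.
Direct shear f_v = P/L_w = 24.4 / 19 = 1.284 kip/in (vertical).
Torsion M = P·e = 24.4 × 9.5 = 231.8 kip·in.
Critical point at (x, y) = (2.75, 4.75) from centroid. f_tx = M·y/J = 3.842 kip/in; f_ty = M·x/J = 2.224 kip/in.
Resultant f_max = √[f_tx² + (f_v + f_ty)²] = √[3.842² + (1.284 + 2.224)²] = 5.203 kip/in.
Capacity per unit length: φr_n = 0.75 × 0.6 × 90 × (0.707 × 0.1875) = 5.369 kip/in.
5.203 ≤ 5.369 → adequate.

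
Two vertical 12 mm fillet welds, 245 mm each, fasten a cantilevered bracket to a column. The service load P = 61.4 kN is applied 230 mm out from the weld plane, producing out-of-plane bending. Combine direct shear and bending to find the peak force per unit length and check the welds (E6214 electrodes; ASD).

f_max ≈ 717 N/mm; adequate

E62XX → F_EXX = 620 MPa.
L_w = 2 × 245 = 490 mm; section modulus (unit throat) S = 2 × L²/6 = 20010 mm².
Direct shear f_v = P/L_w = 61.4×10³/490 = 125.3 N/mm.
Moment M = P × e = 61.4×10³ × 230 = 14122000 N·mm; bending f_b = M/S = 705.8 N/mm.
f_max = √(f_v² + f_b²) = √(125.3² + 705.8²) = 716.8 N/mm.
r_n/Ω = (1/2.0) × 0.6 × 620 × (0.707 × 12) = 1578 N/mm → adequate.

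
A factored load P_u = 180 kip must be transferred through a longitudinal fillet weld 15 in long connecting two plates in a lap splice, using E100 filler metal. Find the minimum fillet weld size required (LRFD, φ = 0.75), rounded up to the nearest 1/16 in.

w = 7/16 in

E100XX → F_EXX = 100 ksi.
Total weld length L = 15 in.
Required throat t_e = P_u / (φ × 0.6 F_EXX × L) = 180 / (0.75 × 0.6 × 100 × 15) = 0.2667 in.
Required leg w = t_e / 0.707 = 0.3772 in → use 7/16 in.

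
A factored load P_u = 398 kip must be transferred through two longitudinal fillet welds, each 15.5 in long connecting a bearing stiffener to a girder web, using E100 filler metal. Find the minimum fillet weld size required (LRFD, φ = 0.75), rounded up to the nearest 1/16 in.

E100XX → F_EXX = 100 ksi.
Total weld length L = 31 in.
Required throat t_e = P_u / (φ × 0.6 F_EXX × L) = 398 / (0.75 × 0.6 × 100 × 31) = 0.2853 in.
Required leg w = t_e / 0.707 = 0.4035 in → use 7/16 in.

w = 7/16 in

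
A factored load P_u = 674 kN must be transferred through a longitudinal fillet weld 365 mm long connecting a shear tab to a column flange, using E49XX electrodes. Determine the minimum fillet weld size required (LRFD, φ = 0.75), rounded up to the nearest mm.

w = 12 mm

E49XX → F_EXX = 490 MPa.
Total weld length L = 365 mm.
Required throat t_e = P_u / (φ × 0.6 F_EXX × L) = 674 / (0.75 × 0.6 × 490 × 365 × 10⁻³) = 8.374 mm.
Required leg w = t_e / 0.707 = 11.85 mm → use 12 mm.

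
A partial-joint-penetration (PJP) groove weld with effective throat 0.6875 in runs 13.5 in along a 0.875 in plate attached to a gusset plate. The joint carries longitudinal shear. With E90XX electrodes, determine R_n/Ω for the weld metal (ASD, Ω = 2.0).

R_n/Ω ≈ 251 kips

E90XX → F_EXX = 90 ksi.
Effective throat (given) t_e = 0.6875 in.
A_we = 0.6875 × 13.5 = 9.281 in².
F_nw = 0.6 F_EXX = 54 ksi.
R_n/Ω = (54 × 9.281) / 2.0 = 250.6 kips.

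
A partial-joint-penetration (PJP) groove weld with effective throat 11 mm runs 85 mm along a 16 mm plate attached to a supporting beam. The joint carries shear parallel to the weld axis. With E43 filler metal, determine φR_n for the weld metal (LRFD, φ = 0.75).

E43XX → F_EXX = 430 MPa.
Effective throat (given) t_e = 11 mm.
A_we = 11 × 85 = 935 mm².
F_nw = 0.6 F_EXX = 258 MPa.
φR_n = 0.75 × 258 × 935 × 10⁻³ = 180.9 kN.

φR_n ≈ 181 kN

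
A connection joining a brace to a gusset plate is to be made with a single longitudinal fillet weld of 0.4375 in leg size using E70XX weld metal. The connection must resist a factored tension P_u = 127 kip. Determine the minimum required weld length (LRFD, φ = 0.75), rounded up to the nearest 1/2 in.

E70XX → F_EXX = 70 ksi.
Throat t_e = 0.707 × 0.4375 = 0.3093 in.
φr_n = 0.75 × 0.6 × 70 × 0.3093 = 9.743 kip/in.
L_req = P_u / φr_n = 127 / 9.743 = 13.03 in total.
Round up → use L = 13.5 in.

L = 13.5 in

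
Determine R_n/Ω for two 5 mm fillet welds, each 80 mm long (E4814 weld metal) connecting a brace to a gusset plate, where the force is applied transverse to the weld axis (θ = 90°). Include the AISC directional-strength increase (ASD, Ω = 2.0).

R_n/Ω ≈ 122 kN

E48XX → F_EXX = 480 MPa.
t_e = 0.707 × 5 = 3.535 mm; A_we = 3.535 × 160 = 565.6 mm².
Directional factor: 1.0 + 0.5 sin^1.5(90°) = 1.5.
F_nw = 0.6 × 480 × 1.5 = 432 MPa.
R_n/Ω = (432 × 565.6) / 2.0 × 10⁻³ = 122.2 kN.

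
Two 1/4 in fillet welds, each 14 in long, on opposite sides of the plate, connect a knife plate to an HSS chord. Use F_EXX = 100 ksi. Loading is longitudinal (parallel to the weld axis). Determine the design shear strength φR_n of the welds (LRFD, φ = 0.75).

φR_n ≈ 223 kips

Effective throat t_e = 0.707 × 0.25 = 0.1767 in.
Total length L = 28 in; A_we = 0.1767 × 28 = 4.949 in².
F_nw = 0.6 F_EXX = 0.6 × 100 = 60 ksi.
φR_n = 0.75 × 60 × 4.949 = 222.7 kips.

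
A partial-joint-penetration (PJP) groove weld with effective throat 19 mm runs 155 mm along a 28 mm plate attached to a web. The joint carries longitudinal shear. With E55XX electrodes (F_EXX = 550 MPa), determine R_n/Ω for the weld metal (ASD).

Effective throat (given) t_e = 19 mm.
A_we = 19 × 155 = 2945 mm².
F_nw = 0.6 F_EXX = 330 MPa.
R_n/Ω = (330 × 2945) / 2.0 × 10⁻³ = 485.9 kN.

R_n/Ω ≈ 486 kN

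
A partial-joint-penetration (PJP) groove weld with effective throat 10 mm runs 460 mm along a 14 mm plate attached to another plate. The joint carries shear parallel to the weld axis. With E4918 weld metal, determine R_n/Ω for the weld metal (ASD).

E49XX → F_EXX = 490 MPa.
Effective throat (given) t_e = 10 mm.
A_we = 10 × 460 = 4600 mm².
F_nw = 0.6 F_EXX = 294 MPa.
R_n/Ω = (294 × 4600) / 2.0 × 10⁻³ = 676.2 kN.

R_n/Ω ≈ 676 kN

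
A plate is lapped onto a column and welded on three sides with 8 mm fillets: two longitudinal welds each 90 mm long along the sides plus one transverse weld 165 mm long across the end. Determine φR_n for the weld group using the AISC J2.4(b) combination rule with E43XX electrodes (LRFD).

φR_n ≈ 438 kN

E43XX → F_EXX = 430 MPa.
t_e = 0.707 × 8 = 5.656 mm.
R_nwl = 0.6 × 430 × 5.656 × 180 × 10⁻³ = 262.7 kN (longitudinal, 2 welds).
R_nwt = 0.6 × 430 × 5.656 × 165 × 10⁻³ = 240.8 kN (transverse, base value).
(i) R_nwl + R_nwt = 503.4 kN; (ii) 0.85 R_nwl + 1.5 R_nwt = 584.4 kN.
R_n = max = 584.4 kN [governs: (ii)]; φR_n = 438.3 kN.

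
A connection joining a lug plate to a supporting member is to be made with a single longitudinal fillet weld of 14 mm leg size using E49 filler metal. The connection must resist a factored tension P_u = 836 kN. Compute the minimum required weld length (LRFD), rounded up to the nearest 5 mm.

E49XX → F_EXX = 490 MPa.
Throat t_e = 0.707 × 14 = 9.898 mm.
φr_n = 0.75 × 0.6 × 490 × 9.898 × 10⁻³ = 2.183 kN/mm.
L_req = P_u / φr_n = 836 / 2.183 = 383 mm total.
Round up → use L = 385 mm.

L = 385 mm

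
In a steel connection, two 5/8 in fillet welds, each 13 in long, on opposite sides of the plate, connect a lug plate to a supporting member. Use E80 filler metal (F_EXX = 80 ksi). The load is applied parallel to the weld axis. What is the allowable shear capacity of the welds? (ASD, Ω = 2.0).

R_n/Ω ≈ 276 kip

Effective throat t_e = 0.707 × 0.625 = 0.4419 in.
Total length L = 26 in; A_we = 0.4419 × 26 = 11.49 in².
F_nw = 0.6 F_EXX = 0.6 × 80 = 48 ksi.
R_n = 48 × 11.49 = 551.5 kip; R_n/Ω = 551.5/2.0 = 275.7 kip.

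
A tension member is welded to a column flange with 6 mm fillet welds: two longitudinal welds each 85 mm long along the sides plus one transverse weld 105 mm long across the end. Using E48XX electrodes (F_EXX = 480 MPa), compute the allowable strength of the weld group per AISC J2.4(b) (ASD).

R_n/Ω ≈ 184 kN

t_e = 0.707 × 6 = 4.242 mm.
R_nwl = 0.6 × 480 × 4.242 × 170 × 10⁻³ = 207.7 kN (longitudinal, 2 welds).
R_nwt = 0.6 × 480 × 4.242 × 105 × 10⁻³ = 128.3 kN (transverse, base value).
(i) R_nwl + R_nwt = 336 kN; (ii) 0.85 R_nwl + 1.5 R_nwt = 369 kN.
R_n = max = 369 kN [governs: (ii)]; R_n/Ω = 184.5 kN.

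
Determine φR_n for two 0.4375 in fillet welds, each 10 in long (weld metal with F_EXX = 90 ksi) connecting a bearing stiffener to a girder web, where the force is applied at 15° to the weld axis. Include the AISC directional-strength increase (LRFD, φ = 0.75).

t_e = 0.707 × 0.4375 = 0.3093 in; A_we = 0.3093 × 20 = 6.186 in².
Directional factor: 1.0 + 0.5 sin^1.5(15°) = 1.066.
F_nw = 0.6 × 90 × 1.066 = 57.56 ksi.
φR_n = 0.75 × 57.56 × 6.186 = 267 kips.

φR_n ≈ 267 kips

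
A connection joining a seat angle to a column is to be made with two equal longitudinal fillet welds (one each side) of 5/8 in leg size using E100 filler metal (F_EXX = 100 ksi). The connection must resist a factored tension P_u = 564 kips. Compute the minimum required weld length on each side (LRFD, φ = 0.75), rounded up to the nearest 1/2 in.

Throat t_e = 0.707 × 0.625 = 0.4419 in.
φr_n = 0.75 × 0.6 × 100 × 0.4419 = 19.88 kips/in.
L_req = P_u / φr_n = 564 / 19.88 = 28.36 in total.
Per side: 28.36 / 2 = 14.18 in.
Round up → use L = 14.5 in on each side.

L = 14.5 in on each side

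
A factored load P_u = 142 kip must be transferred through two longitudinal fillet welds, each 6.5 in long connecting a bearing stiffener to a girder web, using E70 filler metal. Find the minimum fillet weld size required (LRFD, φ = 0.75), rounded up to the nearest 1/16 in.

E70XX → F_EXX = 70 ksi.
Total weld length L = 13 in.
Required throat t_e = P_u / (φ × 0.6 F_EXX × L) = 142 / (0.75 × 0.6 × 70 × 13) = 0.3468 in.
Required leg w = t_e / 0.707 = 0.4905 in → use 1/2 in.

w = 1/2 in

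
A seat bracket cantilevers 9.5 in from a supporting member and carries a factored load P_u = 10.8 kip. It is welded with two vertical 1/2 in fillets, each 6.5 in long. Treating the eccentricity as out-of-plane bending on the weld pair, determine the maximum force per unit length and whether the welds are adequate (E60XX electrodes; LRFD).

f_max ≈ 7.33 kip/in; adequate

E60XX → F_EXX = 60 ksi.
L_w = 2 × 6.5 = 13 in; section modulus (unit throat) S = 2 × L²/6 = 14.08 in².
Direct shear f_v = P/L_w = 10.8/13 = 0.8308 kip/in.
Moment M = P × e = 10.8 × 9.5 = 102.6 kip·in; bending f_b = M/S = 7.285 kip/in.
f_max = √(f_v² + f_b²) = √(0.8308² + 7.285²) = 7.332 kip/in.
φr_n = 0.75 × 0.6 × 60 × (0.707 × 0.5) = 9.544 kip/in → adequate.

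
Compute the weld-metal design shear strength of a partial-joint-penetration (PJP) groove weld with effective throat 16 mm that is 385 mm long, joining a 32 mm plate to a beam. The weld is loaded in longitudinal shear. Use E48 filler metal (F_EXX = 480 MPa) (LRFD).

φR_n ≈ 1330 kN

Effective throat (given) t_e = 16 mm.
A_we = 16 × 385 = 6160 mm².
F_nw = 0.6 F_EXX = 288 MPa.
φR_n = 0.75 × 288 × 6160 × 10⁻³ = 1331 kN.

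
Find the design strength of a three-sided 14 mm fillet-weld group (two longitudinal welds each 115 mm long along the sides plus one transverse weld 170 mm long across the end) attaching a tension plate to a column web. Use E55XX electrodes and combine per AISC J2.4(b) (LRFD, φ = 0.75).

E55XX → F_EXX = 550 MPa.
t_e = 0.707 × 14 = 9.898 mm.
R_nwl = 0.6 × 550 × 9.898 × 230 × 10⁻³ = 751.3 kN (longitudinal, 2 welds).
R_nwt = 0.6 × 550 × 9.898 × 170 × 10⁻³ = 555.3 kN (transverse, base value).
(i) R_nwl + R_nwt = 1307 kN; (ii) 0.85 R_nwl + 1.5 R_nwt = 1471 kN.
R_n = max = 1471 kN [governs: (ii)]; φR_n = 1104 kN.

φR_n ≈ 1100 kN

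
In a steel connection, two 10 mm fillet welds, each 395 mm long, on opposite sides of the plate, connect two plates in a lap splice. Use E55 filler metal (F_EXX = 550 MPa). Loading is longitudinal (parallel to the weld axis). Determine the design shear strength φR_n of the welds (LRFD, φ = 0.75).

Effective throat t_e = 0.707 × 10 = 7.07 mm.
Total length L = 790 mm; A_we = 7.07 × 790 = 5585 mm².
F_nw = 0.6 F_EXX = 0.6 × 550 = 330 MPa.
φR_n = 0.75 × 330 × 5585 × 10⁻³ = 1382 kN.

φR_n ≈ 1380 kN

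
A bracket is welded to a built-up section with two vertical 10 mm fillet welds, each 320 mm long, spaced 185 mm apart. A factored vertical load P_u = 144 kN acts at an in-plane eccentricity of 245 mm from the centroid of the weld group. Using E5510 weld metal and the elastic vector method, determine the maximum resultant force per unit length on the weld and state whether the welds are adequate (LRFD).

E55XX → F_EXX = 550 MPa.
Total weld length L_w = 640 mm. Treat welds as unit-width lines.
Polar moment about centroid: J = 2[d³/12 + d(b/2)²] = 2[320³/12 + 320×92.5²] = 10940000 mm³.
Direct shear f_v = P/L_w = 144×10³ / 640 = 225 N/mm (vertical).
Torsion M = P·e = 144×10³ × 245 = 35280000 N·mm.
Critical point at (x, y) = (92.5, 160) from centroid. f_tx = M·y/J = 516.1 N/mm; f_ty = M·x/J = 298.4 N/mm.
Resultant f_max = √[f_tx² + (f_v + f_ty)²] = √[516.1² + (225 + 298.4)²] = 735 N/mm.
Capacity per unit length: φr_n = 0.75 × 0.6 × 550 × (0.707 × 10) = 1750 N/mm.
735 ≤ 1750 → adequate.

f_max ≈ 735 N/mm; adequate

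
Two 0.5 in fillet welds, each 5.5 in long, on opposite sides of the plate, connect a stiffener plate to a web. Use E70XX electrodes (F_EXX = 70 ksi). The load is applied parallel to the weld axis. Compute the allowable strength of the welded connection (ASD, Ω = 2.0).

Effective throat t_e = 0.707 × 0.5 = 0.3535 in.
Total length L = 11 in; A_we = 0.3535 × 11 = 3.888 in².
F_nw = 0.6 F_EXX = 0.6 × 70 = 42 ksi.
R_n = 42 × 3.888 = 163.3 kip; R_n/Ω = 163.3/2.0 = 81.66 kip.

R_n/Ω ≈ 81.7 kip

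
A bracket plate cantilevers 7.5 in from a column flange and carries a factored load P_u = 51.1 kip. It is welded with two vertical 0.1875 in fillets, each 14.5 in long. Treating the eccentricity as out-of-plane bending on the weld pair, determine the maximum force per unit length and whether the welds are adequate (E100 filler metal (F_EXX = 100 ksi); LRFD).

f_max ≈ 5.75 kip/in; adequate

L_w = 2 × 14.5 = 29 in; section modulus (unit throat) S = 2 × L²/6 = 70.08 in².
Direct shear f_v = P/L_w = 51.1/29 = 1.762 kip/in.
Moment M = P × e = 51.1 × 7.5 = 383.25 kip·in; bending f_b = M/S = 5.468 kip/in.
f_max = √(f_v² + f_b²) = √(1.762² + 5.468²) = 5.745 kip/in.
φr_n = 0.75 × 0.6 × 100 × (0.707 × 0.1875) = 5.965 kip/in → adequate.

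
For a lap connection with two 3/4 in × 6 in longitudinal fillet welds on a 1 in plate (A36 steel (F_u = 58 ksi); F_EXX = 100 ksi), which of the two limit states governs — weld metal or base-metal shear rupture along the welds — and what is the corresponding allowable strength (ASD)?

t_e = 0.707 × 0.75 = 0.5302 in; L = 12 in.
Weld metal: R_n/Ω = (1/2.0) × 0.6 × 100 × 0.5302 × 12 = 190.9 kip.
Base metal (shear rupture): R_n/Ω = (1/2.0) × 0.6 × 58 × 1 × 12 = 208.8 kip.
Governing: weld metal.

R_n/Ω ≈ 191 kip (weld metal governs)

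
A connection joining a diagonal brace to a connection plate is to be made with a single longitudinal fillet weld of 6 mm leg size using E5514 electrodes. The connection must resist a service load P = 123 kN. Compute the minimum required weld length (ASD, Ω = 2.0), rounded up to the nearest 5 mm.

E55XX → F_EXX = 550 MPa.
Throat t_e = 0.707 × 6 = 4.242 mm.
r_n/Ω = (0.6 × 550 × 4.242) / 2.0 = 699.9 N/mm = 0.6999 kN/mm.
L_req = P / (r_n/Ω) = 123 / 0.6999 = 175.7 mm total.
Round up → use L = 180 mm.

L = 180 mm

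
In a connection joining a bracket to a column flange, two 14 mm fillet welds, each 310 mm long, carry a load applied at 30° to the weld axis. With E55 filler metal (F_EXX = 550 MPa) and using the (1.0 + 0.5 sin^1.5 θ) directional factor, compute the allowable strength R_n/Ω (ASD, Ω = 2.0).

R_n/Ω ≈ 1190 kN

t_e = 0.707 × 14 = 9.898 mm; A_we = 9.898 × 620 = 6137 mm².
Directional factor: 1.0 + 0.5 sin^1.5(30°) = 1.177.
F_nw = 0.6 × 550 × 1.177 = 388.3 MPa.
R_n/Ω = (388.3 × 6137) / 2.0 × 10⁻³ = 1192 kN.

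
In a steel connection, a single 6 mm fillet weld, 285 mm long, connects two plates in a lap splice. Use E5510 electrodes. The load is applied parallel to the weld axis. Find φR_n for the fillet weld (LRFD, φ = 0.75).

E55XX → F_EXX = 550 MPa.
Effective throat t_e = 0.707 × 6 = 4.242 mm.
Total length L = 285 mm; A_we = 4.242 × 285 = 1209 mm².
F_nw = 0.6 F_EXX = 0.6 × 550 = 330 MPa.
φR_n = 0.75 × 330 × 1209 × 10⁻³ = 299.2 kN.

φR_n ≈ 299 kN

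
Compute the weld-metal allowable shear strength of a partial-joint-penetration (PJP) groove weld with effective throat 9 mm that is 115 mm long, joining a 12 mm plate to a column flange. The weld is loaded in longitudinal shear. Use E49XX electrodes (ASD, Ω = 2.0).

R_n/Ω ≈ 152 kN

E49XX → F_EXX = 490 MPa.
Effective throat (given) t_e = 9 mm.
A_we = 9 × 115 = 1035 mm².
F_nw = 0.6 F_EXX = 294 MPa.
R_n/Ω = (294 × 1035) / 2.0 × 10⁻³ = 152.1 kN.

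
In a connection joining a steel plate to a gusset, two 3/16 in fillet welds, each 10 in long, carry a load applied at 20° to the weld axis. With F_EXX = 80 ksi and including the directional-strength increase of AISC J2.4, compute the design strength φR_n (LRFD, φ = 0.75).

t_e = 0.707 × 0.1875 = 0.1326 in; A_we = 0.1326 × 20 = 2.651 in².
Directional factor: 1.0 + 0.5 sin^1.5(20°) = 1.1.
F_nw = 0.6 × 80 × 1.1 = 52.8 ksi.
φR_n = 0.75 × 52.8 × 2.651 = 105 kip.

φR_n ≈ 105 kip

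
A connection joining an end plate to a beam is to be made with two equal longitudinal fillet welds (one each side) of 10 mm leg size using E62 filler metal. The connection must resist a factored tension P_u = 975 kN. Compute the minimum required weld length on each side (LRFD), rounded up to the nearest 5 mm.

E62XX → F_EXX = 620 MPa.
Throat t_e = 0.707 × 10 = 7.07 mm.
φr_n = 0.75 × 0.6 × 620 × 7.07 × 10⁻³ = 1.973 kN/mm.
L_req = P_u / φr_n = 975 / 1.973 = 494.3 mm total.
Per side: 494.3 / 2 = 247.1 mm.
Round up → use L = 250 mm on each side.

L = 250 mm on each side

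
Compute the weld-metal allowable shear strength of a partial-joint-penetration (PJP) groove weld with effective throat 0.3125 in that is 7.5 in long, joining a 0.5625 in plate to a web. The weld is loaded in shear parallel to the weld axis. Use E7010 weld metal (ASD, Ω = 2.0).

R_n/Ω ≈ 49.2 kip

E70XX → F_EXX = 70 ksi.
Effective throat (given) t_e = 0.3125 in.
A_we = 0.3125 × 7.5 = 2.344 in².
F_nw = 0.6 F_EXX = 42 ksi.
R_n/Ω = (42 × 2.344) / 2.0 = 49.22 kip.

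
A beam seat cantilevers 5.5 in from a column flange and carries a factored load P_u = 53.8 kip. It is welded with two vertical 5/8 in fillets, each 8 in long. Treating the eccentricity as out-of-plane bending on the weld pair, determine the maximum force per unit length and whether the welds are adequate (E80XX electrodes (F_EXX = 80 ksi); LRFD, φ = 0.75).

L_w = 2 × 8 = 16 in; section modulus (unit throat) S = 2 × L²/6 = 21.33 in².
Direct shear f_v = P/L_w = 53.8/16 = 3.362 kip/in.
Moment M = P × e = 53.8 × 5.5 = 295.9 kip·in; bending f_b = M/S = 13.87 kip/in.
f_max = √(f_v² + f_b²) = √(3.362² + 13.87²) = 14.27 kip/in.
φr_n = 0.75 × 0.6 × 80 × (0.707 × 0.625) = 15.91 kip/in → adequate.

f_max ≈ 14.3 kip/in; adequate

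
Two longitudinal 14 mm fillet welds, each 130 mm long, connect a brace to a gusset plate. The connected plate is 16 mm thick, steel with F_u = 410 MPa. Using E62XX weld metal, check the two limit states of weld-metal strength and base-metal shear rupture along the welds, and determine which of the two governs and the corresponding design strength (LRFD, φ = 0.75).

E62XX → F_EXX = 620 MPa.
t_e = 0.707 × 14 = 9.898 mm; L = 260 mm.
Weld metal: φR_n = 0.75 × 0.6 × 620 × 9.898 × 260 × 10⁻³ = 718 kN.
Base metal (shear rupture): φR_n = 0.75 × 0.6 × 410 × 16 × 260 × 10⁻³ = 767.5 kN.
Governing: weld metal.

φR_n ≈ 718 kN (weld metal governs)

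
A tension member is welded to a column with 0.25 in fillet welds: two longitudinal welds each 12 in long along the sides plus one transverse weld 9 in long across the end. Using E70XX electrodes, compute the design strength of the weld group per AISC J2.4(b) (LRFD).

φR_n ≈ 189 kip

E70XX → F_EXX = 70 ksi.
t_e = 0.707 × 0.25 = 0.1767 in.
R_nwl = 0.6 × 70 × 0.1767 × 24 = 178.2 kip (longitudinal, 2 welds).
R_nwt = 0.6 × 70 × 0.1767 × 9 = 66.81 kip (transverse, base value).
(i) R_nwl + R_nwt = 245 kip; (ii) 0.85 R_nwl + 1.5 R_nwt = 251.7 kip.
R_n = max = 251.7 kip [governs: (ii)]; φR_n = 188.7 kip.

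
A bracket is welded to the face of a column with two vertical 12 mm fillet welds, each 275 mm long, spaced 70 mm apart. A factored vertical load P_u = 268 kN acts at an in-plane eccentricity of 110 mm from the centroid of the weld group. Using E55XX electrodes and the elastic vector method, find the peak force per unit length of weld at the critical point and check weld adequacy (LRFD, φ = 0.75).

E55XX → F_EXX = 550 MPa.
Total weld length L_w = 550 mm. Treat welds as unit-width lines.
Polar moment about centroid: J = 2[d³/12 + d(b/2)²] = 2[275³/12 + 275×35²] = 4140000 mm³.
Direct shear f_v = P/L_w = 268×10³ / 550 = 487.3 N/mm (vertical).
Torsion M = P·e = 268×10³ × 110 = 29480000 N·mm.
Critical point at (x, y) = (35, 137.5) from centroid. f_tx = M·y/J = 979.1 N/mm; f_ty = M·x/J = 249.2 N/mm.
Resultant f_max = √[f_tx² + (f_v + f_ty)²] = √[979.1² + (487.3 + 249.2)²] = 1225 N/mm.
Capacity per unit length: φr_n = 0.75 × 0.6 × 550 × (0.707 × 12) = 2100 N/mm.
1225 ≤ 2100 → adequate.

f_max ≈ 1230 N/mm; adequate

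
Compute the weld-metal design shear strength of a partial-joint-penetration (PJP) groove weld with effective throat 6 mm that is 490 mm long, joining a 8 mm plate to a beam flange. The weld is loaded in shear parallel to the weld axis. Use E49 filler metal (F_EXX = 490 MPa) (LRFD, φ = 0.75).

Effective throat (given) t_e = 6 mm.
A_we = 6 × 490 = 2940 mm².
F_nw = 0.6 F_EXX = 294 MPa.
φR_n = 0.75 × 294 × 2940 × 10⁻³ = 648.3 kN.

φR_n ≈ 648 kN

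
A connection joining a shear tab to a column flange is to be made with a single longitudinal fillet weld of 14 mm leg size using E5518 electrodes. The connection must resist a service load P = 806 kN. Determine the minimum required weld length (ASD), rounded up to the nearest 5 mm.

L = 495 mm

E55XX → F_EXX = 550 MPa.
Throat t_e = 0.707 × 14 = 9.898 mm.
r_n/Ω = (0.6 × 550 × 9.898) / 2.0 = 1633 N/mm = 1.633 kN/mm.
L_req = P / (r_n/Ω) = 806 / 1.633 = 493.5 mm total.
Round up → use L = 495 mm.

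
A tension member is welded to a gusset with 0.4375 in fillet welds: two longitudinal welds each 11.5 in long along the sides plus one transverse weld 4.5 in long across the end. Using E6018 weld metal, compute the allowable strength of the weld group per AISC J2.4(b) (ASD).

E60XX → F_EXX = 60 ksi.
t_e = 0.707 × 0.4375 = 0.3093 in.
R_nwl = 0.6 × 60 × 0.3093 × 23 = 256.1 kip (longitudinal, 2 welds).
R_nwt = 0.6 × 60 × 0.3093 × 4.5 = 50.11 kip (transverse, base value).
(i) R_nwl + R_nwt = 306.2 kip; (ii) 0.85 R_nwl + 1.5 R_nwt = 292.9 kip.
R_n = max = 306.2 kip [governs: (i)]; R_n/Ω = 153.1 kip.

R_n/Ω ≈ 153 kip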